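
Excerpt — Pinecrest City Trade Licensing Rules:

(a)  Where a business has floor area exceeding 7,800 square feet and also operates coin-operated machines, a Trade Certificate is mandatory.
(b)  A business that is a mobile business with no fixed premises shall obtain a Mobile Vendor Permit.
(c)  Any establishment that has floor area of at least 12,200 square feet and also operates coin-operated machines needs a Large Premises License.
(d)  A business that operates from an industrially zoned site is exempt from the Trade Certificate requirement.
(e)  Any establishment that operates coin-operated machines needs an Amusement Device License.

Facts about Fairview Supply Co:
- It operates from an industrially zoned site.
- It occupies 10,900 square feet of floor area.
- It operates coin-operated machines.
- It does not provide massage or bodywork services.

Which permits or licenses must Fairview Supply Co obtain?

(a) floor area 10,900 square feet > 7,800 square feet; operates coin-operated machines → Trade Certificate required.
(b) operates from an industrially zoned site (not: is a mobile business with no fixed premises) → Mobile Vendor Permit not required.
(c) floor area 10,900 square feet < 12,200 square feet; operates coin-operated machines → Large Premises License not required.
(d) operates from an industrially zoned site → exempt from Trade Certificate.
(e) operates coin-operated machines → Amusement Device License required.

Amusement Device License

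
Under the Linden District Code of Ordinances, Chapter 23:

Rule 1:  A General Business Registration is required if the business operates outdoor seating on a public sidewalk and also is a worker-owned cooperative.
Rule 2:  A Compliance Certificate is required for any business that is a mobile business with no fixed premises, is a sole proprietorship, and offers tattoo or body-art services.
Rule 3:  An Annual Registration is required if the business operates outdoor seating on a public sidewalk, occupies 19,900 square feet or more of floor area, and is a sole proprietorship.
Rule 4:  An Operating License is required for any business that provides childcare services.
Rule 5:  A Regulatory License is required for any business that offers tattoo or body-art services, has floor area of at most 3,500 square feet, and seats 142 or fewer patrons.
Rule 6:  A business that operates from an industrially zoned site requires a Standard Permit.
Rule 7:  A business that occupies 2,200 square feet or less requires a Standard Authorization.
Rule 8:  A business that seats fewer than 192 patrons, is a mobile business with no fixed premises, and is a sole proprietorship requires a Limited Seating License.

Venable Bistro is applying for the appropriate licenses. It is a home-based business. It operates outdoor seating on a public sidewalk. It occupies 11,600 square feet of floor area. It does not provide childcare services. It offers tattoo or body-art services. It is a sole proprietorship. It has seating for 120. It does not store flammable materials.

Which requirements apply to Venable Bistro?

Rule 1: operates outdoor seating on a public sidewalk; is a sole proprietorship (not: is a worker-owned cooperative) → General Business Registration not required.
Rule 2: is a home-based business (not: is a mobile business with no fixed premises); is a sole proprietorship; offers tattoo or body-art services → Compliance Certificate not required.
Rule 3: operates outdoor seating on a public sidewalk; floor area 11,600 square feet < 19,900 square feet; is a sole proprietorship → Annual Registration not required.
Rule 4: does not provide childcare services → Operating License not required.
Rule 5: offers tattoo or body-art services; floor area 11,600 square feet > 3,500 square feet; seating 120 ≤ 142 → Regulatory License not required.
Rule 6: is a home-based business (not: operates from an industrially zoned site) → Standard Permit not required.
Rule 7: floor area 11,600 square feet > 2,200 square feet → Standard Authorization not required.
Rule 8: seating 120 < 192; is a home-based business (not: is a mobile business with no fixed premises); is a sole proprietorship → Limited Seating License not required.

None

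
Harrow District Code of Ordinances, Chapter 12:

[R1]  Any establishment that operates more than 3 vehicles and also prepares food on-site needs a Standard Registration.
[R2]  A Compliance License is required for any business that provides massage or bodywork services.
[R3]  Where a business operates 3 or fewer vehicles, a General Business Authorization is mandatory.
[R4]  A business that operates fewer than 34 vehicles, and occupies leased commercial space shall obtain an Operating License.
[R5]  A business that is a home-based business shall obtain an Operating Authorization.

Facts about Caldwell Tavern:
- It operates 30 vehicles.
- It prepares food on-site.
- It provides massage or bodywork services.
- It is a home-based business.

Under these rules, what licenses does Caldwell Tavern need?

Compliance License, Operating Authorization, Standard Registration

[R1] vehicles 30 > 3; prepares food on-site → Standard Registration required.
[R2] provides massage or bodywork services → Compliance License required.
[R3] vehicles 30 > 3 → General Business Authorization not required.
[R4] vehicles 30 < 34; is a home-based business (not: occupies leased commercial space) → Operating License not required.
[R5] is a home-based business → Operating Authorization required.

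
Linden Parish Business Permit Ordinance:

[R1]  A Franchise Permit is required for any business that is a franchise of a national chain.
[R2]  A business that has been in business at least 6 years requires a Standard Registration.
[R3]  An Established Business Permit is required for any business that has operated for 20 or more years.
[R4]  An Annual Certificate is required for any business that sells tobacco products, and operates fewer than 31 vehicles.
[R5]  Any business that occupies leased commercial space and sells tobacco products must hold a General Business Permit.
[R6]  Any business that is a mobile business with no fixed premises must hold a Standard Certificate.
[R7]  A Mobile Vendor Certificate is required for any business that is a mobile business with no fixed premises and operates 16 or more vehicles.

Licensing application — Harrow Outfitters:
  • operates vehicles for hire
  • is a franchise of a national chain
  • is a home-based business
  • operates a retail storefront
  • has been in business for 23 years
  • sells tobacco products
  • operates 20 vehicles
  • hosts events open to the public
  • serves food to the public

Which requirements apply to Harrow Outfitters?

Annual Certificate, Established Business Permit, Franchise Permit, Standard Registration

[R1] is a franchise of a national chain → Franchise Permit required.
[R2] years in business 23 ≥ 6 → Standard Registration required.
[R3] years in business 23 ≥ 20 → Established Business Permit required.
[R4] sells tobacco products; vehicles 20 < 31 → Annual Certificate required.
[R5] is a home-based business (not: occupies leased commercial space); sells tobacco products → General Business Permit not required.
[R6] is a home-based business (not: is a mobile business with no fixed premises) → Standard Certificate not required.
[R7] is a home-based business (not: is a mobile business with no fixed premises); vehicles 20 ≥ 16 → Mobile Vendor Certificate not required.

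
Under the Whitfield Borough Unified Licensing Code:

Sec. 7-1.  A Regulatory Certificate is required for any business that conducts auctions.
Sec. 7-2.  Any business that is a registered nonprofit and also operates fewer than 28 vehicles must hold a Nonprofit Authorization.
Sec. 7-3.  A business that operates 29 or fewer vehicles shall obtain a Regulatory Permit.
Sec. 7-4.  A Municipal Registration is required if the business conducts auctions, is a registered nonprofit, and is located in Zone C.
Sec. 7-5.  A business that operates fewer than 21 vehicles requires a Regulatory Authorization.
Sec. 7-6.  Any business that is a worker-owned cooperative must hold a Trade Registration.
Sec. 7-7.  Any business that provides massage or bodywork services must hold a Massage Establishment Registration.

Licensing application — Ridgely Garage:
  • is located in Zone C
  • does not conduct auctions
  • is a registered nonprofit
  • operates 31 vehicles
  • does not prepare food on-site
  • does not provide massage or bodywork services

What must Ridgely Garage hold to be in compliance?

None

Sec. 7-1. does not conduct auctions → Regulatory Certificate not required.
Sec. 7-2. is a registered nonprofit; vehicles 31 ≥ 28 → Nonprofit Authorization not required.
Sec. 7-3. vehicles 31 > 29 → Regulatory Permit not required.
Sec. 7-4. does not conduct auctions; is a registered nonprofit; is located in Zone C → Municipal Registration not required.
Sec. 7-5. vehicles 31 ≥ 21 → Regulatory Authorization not required.
Sec. 7-6. is a registered nonprofit (not: is a worker-owned cooperative) → Trade Registration not required.
Sec. 7-7. does not provide massage or bodywork services → Massage Establishment Registration not required.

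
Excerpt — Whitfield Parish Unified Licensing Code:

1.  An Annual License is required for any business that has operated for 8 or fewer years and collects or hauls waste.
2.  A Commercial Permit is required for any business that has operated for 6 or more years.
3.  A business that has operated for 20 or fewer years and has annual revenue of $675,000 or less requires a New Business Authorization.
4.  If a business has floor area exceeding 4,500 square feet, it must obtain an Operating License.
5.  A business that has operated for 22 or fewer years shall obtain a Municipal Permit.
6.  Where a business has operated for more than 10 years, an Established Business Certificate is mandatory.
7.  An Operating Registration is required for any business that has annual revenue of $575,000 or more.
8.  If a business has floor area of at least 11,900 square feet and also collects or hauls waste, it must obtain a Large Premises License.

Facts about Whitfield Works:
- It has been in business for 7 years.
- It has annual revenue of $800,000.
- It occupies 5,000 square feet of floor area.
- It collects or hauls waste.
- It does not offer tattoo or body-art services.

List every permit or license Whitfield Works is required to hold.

1. years in business 7 ≤ 8; collects or hauls waste → Annual License required.
2. years in business 7 ≥ 6 → Commercial Permit required.
3. years in business 7 ≤ 20; revenue $800,000 > $675,000 → New Business Authorization not required.
4. floor area 5,000 square feet > 4,500 square feet → Operating License required.
5. years in business 7 ≤ 22 → Municipal Permit required.
6. years in business 7 ≤ 10 → Established Business Certificate not required.
7. revenue $800,000 ≥ $575,000 → Operating Registration required.
8. floor area 5,000 square feet < 11,900 square feet; collects or hauls waste → Large Premises License not required.

Annual License, Commercial Permit, Municipal Permit, Operating License, Operating Registration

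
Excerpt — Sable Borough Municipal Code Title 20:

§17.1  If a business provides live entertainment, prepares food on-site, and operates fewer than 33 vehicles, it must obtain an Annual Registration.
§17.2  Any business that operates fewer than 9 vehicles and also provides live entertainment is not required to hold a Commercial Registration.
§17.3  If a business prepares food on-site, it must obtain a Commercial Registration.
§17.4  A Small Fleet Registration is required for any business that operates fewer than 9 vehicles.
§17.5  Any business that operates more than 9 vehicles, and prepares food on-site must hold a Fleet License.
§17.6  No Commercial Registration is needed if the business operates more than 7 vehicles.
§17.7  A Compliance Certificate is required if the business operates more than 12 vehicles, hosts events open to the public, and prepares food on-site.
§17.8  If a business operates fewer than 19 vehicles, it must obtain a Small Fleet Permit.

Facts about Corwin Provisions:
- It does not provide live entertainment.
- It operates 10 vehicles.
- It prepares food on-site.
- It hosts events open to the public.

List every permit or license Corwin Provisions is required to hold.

Fleet License, Small Fleet Permit

§17.1 does not provide live entertainment; prepares food on-site; vehicles 10 < 33 → Annual Registration not required.
§17.2 vehicles 10 ≥ 9; does not provide live entertainment → Commercial Registration exemption does not apply.
§17.3 prepares food on-site → Commercial Registration required.
§17.4 vehicles 10 ≥ 9 → Small Fleet Registration not required.
§17.5 vehicles 10 > 9; prepares food on-site → Fleet License required.
§17.6 vehicles 10 > 7 → exempt from Commercial Registration.
§17.7 vehicles 10 ≤ 12; hosts events open to the public; prepares food on-site → Compliance Certificate not required.
§17.8 vehicles 10 < 19 → Small Fleet Permit required.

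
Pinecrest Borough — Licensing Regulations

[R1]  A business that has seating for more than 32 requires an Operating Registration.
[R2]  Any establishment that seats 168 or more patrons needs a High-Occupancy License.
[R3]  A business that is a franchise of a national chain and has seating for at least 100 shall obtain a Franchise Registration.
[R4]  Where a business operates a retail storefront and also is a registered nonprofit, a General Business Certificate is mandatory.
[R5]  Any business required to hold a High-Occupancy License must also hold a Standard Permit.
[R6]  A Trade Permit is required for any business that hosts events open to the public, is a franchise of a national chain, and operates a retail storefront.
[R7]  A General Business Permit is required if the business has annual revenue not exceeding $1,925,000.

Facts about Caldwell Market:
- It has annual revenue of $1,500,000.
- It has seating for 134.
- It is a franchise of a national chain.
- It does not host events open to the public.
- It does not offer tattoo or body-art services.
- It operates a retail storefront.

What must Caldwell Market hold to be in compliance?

Franchise Registration, General Business Permit, Operating Registration

[R1] seating 134 > 32 → Operating Registration required.
[R2] seating 134 < 168 → High-Occupancy License not required.
[R3] is a franchise of a national chain; seating 134 ≥ 100 → Franchise Registration required.
[R4] operates a retail storefront; is a franchise of a national chain (not: is a registered nonprofit) → General Business Certificate not required.
[R5] High-Occupancy License is not required → no effect.
[R6] does not host events open to the public; is a franchise of a national chain; operates a retail storefront → Trade Permit not required.
[R7] revenue $1,500,000 ≤ $1,925,000 → General Business Permit required.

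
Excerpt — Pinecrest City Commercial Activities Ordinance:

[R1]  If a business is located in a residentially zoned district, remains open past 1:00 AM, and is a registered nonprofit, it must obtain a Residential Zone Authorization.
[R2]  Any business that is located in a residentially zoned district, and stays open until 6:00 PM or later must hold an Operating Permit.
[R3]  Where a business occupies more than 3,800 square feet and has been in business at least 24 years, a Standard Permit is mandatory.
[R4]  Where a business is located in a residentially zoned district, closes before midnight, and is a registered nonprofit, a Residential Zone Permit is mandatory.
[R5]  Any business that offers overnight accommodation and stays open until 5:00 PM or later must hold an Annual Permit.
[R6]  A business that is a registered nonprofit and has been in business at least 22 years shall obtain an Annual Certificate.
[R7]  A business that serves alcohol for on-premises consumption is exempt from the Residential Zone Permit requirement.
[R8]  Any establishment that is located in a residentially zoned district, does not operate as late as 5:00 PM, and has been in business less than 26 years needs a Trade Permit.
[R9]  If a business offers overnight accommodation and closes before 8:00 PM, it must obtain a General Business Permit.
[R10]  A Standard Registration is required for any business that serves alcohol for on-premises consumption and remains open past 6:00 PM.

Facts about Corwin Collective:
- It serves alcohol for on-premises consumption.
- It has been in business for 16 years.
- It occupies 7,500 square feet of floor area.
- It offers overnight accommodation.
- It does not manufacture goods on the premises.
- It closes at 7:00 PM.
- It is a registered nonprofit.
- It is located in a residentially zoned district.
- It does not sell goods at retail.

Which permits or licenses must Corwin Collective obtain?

Annual Permit, General Business Permit, Operating Permit, Standard Registration

[R1] is located in a residentially zoned district; closes 7:00 PM, at/before 1:00 AM; is a registered nonprofit → Residential Zone Authorization not required.
[R2] is located in a residentially zoned district; closes 7:00 PM, after 6:00 PM → Operating Permit required.
[R3] floor area 7,500 square feet > 3,800 square feet; years in business 16 < 24 → Standard Permit not required.
[R4] is located in a residentially zoned district; closes 7:00 PM, at/before midnight; is a registered nonprofit → Residential Zone Permit required.
[R5] offers overnight accommodation; closes 7:00 PM, after 5:00 PM → Annual Permit required.
[R6] is a registered nonprofit; years in business 16 < 22 → Annual Certificate not required.
[R7] serves alcohol for on-premises consumption → exempt from Residential Zone Permit.
[R8] is located in a residentially zoned district; closes 7:00 PM, after 5:00 PM; years in business 16 < 26 → Trade Permit not required.
[R9] offers overnight accommodation; closes 7:00 PM, at/before 8:00 PM → General Business Permit required.
[R10] serves alcohol for on-premises consumption; closes 7:00 PM, after 6:00 PM → Standard Registration required.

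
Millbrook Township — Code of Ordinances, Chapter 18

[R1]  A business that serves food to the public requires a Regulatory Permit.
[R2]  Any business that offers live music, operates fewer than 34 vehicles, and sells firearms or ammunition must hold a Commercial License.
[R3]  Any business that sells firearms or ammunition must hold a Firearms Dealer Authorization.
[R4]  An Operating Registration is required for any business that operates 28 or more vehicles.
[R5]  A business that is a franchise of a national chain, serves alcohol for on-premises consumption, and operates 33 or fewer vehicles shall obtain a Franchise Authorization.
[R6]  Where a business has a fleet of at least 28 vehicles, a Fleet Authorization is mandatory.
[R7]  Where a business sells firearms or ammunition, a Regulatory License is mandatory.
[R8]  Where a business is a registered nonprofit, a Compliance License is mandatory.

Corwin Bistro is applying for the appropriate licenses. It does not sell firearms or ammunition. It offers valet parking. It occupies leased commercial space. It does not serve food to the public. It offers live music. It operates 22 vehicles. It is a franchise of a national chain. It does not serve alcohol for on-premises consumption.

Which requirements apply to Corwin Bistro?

[R1] does not serve food to the public → Regulatory Permit not required.
[R2] offers live music; vehicles 22 < 34; does not sell firearms or ammunition → Commercial License not required.
[R3] does not sell firearms or ammunition → Firearms Dealer Authorization not required.
[R4] vehicles 22 < 28 → Operating Registration not required.
[R5] is a franchise of a national chain; does not serve alcohol for on-premises consumption; vehicles 22 ≤ 33 → Franchise Authorization not required.
[R6] vehicles 22 < 28 → Fleet Authorization not required.
[R7] does not sell firearms or ammunition → Regulatory License not required.
[R8] is a franchise of a national chain (not: is a registered nonprofit) → Compliance License not required.

None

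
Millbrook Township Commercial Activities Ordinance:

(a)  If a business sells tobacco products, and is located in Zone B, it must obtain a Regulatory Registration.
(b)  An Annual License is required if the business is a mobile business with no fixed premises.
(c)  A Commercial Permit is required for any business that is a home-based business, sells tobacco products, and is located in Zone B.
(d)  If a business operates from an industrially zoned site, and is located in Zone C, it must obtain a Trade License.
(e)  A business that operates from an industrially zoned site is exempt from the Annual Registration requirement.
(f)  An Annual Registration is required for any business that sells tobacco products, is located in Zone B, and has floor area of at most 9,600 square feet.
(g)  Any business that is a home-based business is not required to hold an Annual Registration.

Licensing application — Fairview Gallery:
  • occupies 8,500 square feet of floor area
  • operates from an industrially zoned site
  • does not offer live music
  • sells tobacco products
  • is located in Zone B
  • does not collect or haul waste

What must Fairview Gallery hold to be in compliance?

Regulatory Registration

(a) sells tobacco products; is located in Zone B → Regulatory Registration required.
(b) operates from an industrially zoned site (not: is a mobile business with no fixed premises) → Annual License not required.
(c) operates from an industrially zoned site (not: is a home-based business); sells tobacco products; is located in Zone B → Commercial Permit not required.
(d) operates from an industrially zoned site; is located in Zone B (not: is located in Zone C) → Trade License not required.
(e) operates from an industrially zoned site → exempt from Annual Registration.
(f) sells tobacco products; is located in Zone B; floor area 8,500 square feet ≤ 9,600 square feet → Annual Registration required.
(g) operates from an industrially zoned site (not: is a home-based business) → Annual Registration exemption does not apply.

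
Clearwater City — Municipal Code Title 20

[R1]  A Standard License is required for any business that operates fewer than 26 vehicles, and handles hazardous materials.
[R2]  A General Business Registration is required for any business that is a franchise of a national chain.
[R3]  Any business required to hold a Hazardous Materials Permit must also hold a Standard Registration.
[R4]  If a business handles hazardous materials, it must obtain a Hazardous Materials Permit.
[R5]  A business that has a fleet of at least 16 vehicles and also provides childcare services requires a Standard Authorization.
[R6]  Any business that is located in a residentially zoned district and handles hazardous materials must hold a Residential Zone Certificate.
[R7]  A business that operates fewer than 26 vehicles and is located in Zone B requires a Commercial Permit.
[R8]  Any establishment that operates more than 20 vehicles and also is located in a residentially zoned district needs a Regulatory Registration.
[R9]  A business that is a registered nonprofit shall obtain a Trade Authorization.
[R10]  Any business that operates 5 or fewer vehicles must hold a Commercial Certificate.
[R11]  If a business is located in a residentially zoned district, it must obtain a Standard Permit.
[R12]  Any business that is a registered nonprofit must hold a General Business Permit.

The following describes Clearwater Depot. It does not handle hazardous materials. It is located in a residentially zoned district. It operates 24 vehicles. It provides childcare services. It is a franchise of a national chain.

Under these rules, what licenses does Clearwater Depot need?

General Business Registration, Regulatory Registration, Standard Authorization, Standard Permit

[R1] vehicles 24 < 26; does not handle hazardous materials → Standard License not required.
[R2] is a franchise of a national chain → General Business Registration required.
[R3] Hazardous Materials Permit is not required → no effect.
[R4] does not handle hazardous materials → Hazardous Materials Permit not required.
[R5] vehicles 24 ≥ 16; provides childcare services → Standard Authorization required.
[R6] is located in a residentially zoned district; does not handle hazardous materials → Residential Zone Certificate not required.
[R7] vehicles 24 < 26; is located in a residentially zoned district (not: is located in Zone B) → Commercial Permit not required.
[R8] vehicles 24 > 20; is located in a residentially zoned district → Regulatory Registration required.
[R9] is a franchise of a national chain (not: is a registered nonprofit) → Trade Authorization not required.
[R10] vehicles 24 > 5 → Commercial Certificate not required.
[R11] is located in a residentially zoned district → Standard Permit required.
[R12] is a franchise of a national chain (not: is a registered nonprofit) → General Business Permit not required.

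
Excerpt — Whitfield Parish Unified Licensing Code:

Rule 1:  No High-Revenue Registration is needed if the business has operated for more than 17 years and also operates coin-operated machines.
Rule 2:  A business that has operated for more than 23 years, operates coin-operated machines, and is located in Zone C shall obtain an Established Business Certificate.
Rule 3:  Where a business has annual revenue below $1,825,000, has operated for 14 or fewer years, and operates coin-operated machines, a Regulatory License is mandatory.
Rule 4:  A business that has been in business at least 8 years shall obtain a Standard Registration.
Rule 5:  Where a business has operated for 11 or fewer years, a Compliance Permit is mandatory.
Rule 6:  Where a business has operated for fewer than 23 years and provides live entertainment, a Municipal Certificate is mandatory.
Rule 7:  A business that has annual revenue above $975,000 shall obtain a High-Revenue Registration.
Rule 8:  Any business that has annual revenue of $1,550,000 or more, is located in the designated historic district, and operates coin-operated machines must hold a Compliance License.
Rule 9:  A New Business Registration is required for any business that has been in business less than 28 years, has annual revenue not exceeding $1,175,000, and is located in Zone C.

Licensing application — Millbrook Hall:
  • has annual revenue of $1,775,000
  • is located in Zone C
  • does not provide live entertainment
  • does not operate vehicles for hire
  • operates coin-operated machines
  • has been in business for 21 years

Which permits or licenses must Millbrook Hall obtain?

Standard Registration

Rule 1: years in business 21 > 17; operates coin-operated machines → exempt from High-Revenue Registration.
Rule 2: years in business 21 ≤ 23; operates coin-operated machines; is located in Zone C → Established Business Certificate not required.
Rule 3: revenue $1,775,000 < $1,825,000; years in business 21 > 14; operates coin-operated machines → Regulatory License not required.
Rule 4: years in business 21 ≥ 8 → Standard Registration required.
Rule 5: years in business 21 > 11 → Compliance Permit not required.
Rule 6: years in business 21 < 23; does not provide live entertainment → Municipal Certificate not required.
Rule 7: revenue $1,775,000 > $975,000 → High-Revenue Registration required.
Rule 8: revenue $1,775,000 ≥ $1,550,000; is located in Zone C (not: is located in the designated historic district); operates coin-operated machines → Compliance License not required.
Rule 9: years in business 21 < 28; revenue $1,775,000 > $1,175,000; is located in Zone C → New Business Registration not required.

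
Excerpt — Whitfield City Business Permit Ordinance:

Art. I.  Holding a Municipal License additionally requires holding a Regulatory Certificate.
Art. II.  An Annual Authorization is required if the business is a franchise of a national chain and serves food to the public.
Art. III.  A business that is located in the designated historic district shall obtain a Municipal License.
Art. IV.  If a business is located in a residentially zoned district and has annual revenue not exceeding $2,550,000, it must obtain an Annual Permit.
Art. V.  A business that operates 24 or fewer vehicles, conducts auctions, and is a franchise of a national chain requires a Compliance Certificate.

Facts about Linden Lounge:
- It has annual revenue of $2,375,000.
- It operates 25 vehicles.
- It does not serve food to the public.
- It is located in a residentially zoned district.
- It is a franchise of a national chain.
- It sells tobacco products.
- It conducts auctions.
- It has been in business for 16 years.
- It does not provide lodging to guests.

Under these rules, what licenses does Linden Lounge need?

Annual Permit

Art. I. Municipal License is not required → no effect.
Art. II. is a franchise of a national chain; does not serve food to the public → Annual Authorization not required.
Art. III. is located in a residentially zoned district (not: is located in the designated historic district) → Municipal License not required.
Art. IV. is located in a residentially zoned district; revenue $2,375,000 ≤ $2,550,000 → Annual Permit required.
Art. V. vehicles 25 > 24; conducts auctions; is a franchise of a national chain → Compliance Certificate not required.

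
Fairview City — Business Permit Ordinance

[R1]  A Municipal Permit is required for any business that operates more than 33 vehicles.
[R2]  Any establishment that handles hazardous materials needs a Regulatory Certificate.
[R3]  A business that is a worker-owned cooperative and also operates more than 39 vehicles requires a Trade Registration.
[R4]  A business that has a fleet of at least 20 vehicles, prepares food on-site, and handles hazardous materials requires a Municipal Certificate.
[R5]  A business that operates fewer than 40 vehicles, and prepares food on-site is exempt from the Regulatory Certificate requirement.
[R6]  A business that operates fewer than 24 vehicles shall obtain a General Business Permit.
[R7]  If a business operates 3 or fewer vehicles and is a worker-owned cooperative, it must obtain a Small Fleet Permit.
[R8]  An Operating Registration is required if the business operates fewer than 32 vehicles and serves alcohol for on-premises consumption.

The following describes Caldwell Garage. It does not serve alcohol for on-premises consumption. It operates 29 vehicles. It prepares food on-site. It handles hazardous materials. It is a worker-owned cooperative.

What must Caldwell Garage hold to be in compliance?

[R1] vehicles 29 ≤ 33 → Municipal Permit not required.
[R2] handles hazardous materials → Regulatory Certificate required.
[R3] is a worker-owned cooperative; vehicles 29 ≤ 39 → Trade Registration not required.
[R4] vehicles 29 ≥ 20; prepares food on-site; handles hazardous materials → Municipal Certificate required.
[R5] vehicles 29 < 40; prepares food on-site → exempt from Regulatory Certificate.
[R6] vehicles 29 ≥ 24 → General Business Permit not required.
[R7] vehicles 29 > 3; is a worker-owned cooperative → Small Fleet Permit not required.
[R8] vehicles 29 < 32; does not serve alcohol for on-premises consumption → Operating Registration not required.

Municipal Certificate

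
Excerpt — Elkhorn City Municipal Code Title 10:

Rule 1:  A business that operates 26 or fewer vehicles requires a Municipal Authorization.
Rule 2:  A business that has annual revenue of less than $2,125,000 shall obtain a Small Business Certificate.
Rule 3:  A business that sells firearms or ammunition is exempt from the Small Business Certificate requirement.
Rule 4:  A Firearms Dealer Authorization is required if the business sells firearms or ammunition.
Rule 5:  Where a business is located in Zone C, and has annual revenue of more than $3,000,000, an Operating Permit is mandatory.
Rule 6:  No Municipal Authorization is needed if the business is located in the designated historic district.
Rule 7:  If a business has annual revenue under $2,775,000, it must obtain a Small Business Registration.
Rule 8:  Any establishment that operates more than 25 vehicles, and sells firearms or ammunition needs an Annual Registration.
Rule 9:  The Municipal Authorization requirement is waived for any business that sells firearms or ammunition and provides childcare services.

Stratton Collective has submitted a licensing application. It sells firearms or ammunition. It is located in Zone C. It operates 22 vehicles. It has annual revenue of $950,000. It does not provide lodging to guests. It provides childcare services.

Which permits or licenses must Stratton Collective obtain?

Rule 1: vehicles 22 ≤ 26 → Municipal Authorization required.
Rule 2: revenue $950,000 < $2,125,000 → Small Business Certificate required.
Rule 3: sells firearms or ammunition → exempt from Small Business Certificate.
Rule 4: sells firearms or ammunition → Firearms Dealer Authorization required.
Rule 5: is located in Zone C; revenue $950,000 ≤ $3,000,000 → Operating Permit not required.
Rule 6: is located in Zone C (not: is located in the designated historic district) → Municipal Authorization exemption does not apply.
Rule 7: revenue $950,000 < $2,775,000 → Small Business Registration required.
Rule 8: vehicles 22 ≤ 25; sells firearms or ammunition → Annual Registration not required.
Rule 9: sells firearms or ammunition; provides childcare services → exempt from Municipal Authorization.

Firearms Dealer Authorization, Small Business Registration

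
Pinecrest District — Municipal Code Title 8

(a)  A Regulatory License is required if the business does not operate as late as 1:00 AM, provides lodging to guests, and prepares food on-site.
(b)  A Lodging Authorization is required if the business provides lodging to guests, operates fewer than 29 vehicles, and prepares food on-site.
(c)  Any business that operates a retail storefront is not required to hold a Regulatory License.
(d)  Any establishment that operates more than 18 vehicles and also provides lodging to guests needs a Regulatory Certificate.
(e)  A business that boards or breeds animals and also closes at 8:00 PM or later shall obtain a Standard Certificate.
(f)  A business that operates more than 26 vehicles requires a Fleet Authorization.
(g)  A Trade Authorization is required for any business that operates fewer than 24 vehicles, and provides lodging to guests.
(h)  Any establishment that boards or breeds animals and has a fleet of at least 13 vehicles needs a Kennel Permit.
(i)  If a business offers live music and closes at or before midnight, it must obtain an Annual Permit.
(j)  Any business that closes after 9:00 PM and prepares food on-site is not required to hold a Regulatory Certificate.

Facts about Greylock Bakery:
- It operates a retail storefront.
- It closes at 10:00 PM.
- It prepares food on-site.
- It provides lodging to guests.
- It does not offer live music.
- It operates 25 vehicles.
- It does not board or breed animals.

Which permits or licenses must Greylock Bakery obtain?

(a) closes 10:00 PM, at/before 1:00 AM; provides lodging to guests; prepares food on-site → Regulatory License required.
(b) provides lodging to guests; vehicles 25 < 29; prepares food on-site → Lodging Authorization required.
(c) operates a retail storefront → exempt from Regulatory License.
(d) vehicles 25 > 18; provides lodging to guests → Regulatory Certificate required.
(e) does not board or breed animals; closes 10:00 PM, after 8:00 PM → Standard Certificate not required.
(f) vehicles 25 ≤ 26 → Fleet Authorization not required.
(g) vehicles 25 ≥ 24; provides lodging to guests → Trade Authorization not required.
(h) does not board or breed animals; vehicles 25 ≥ 13 → Kennel Permit not required.
(i) does not offer live music; closes 10:00 PM, at/before midnight → Annual Permit not required.
(j) closes 10:00 PM, after 9:00 PM; prepares food on-site → exempt from Regulatory Certificate.

Lodging Authorization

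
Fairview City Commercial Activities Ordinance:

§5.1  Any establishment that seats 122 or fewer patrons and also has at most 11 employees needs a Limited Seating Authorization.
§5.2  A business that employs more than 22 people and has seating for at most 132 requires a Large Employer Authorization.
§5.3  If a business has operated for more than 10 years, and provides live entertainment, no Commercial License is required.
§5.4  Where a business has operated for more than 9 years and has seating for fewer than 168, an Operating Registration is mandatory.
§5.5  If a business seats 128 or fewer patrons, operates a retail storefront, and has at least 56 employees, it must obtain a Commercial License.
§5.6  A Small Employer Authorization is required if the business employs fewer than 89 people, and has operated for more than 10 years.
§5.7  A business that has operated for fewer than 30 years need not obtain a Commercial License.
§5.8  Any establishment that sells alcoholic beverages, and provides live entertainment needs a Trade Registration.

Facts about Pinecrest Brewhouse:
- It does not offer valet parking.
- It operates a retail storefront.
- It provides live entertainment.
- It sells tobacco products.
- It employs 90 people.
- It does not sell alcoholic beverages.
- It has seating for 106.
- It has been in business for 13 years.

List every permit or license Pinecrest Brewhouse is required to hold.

§5.1 seating 106 ≤ 122; employees 90 > 11 → Limited Seating Authorization not required.
§5.2 employees 90 > 22; seating 106 ≤ 132 → Large Employer Authorization required.
§5.3 years in business 13 > 10; provides live entertainment → exempt from Commercial License.
§5.4 years in business 13 > 9; seating 106 < 168 → Operating Registration required.
§5.5 seating 106 ≤ 128; operates a retail storefront; employees 90 ≥ 56 → Commercial License required.
§5.6 employees 90 ≥ 89; years in business 13 > 10 → Small Employer Authorization not required.
§5.7 years in business 13 < 30 → exempt from Commercial License.
§5.8 does not sell alcoholic beverages; provides live entertainment → Trade Registration not required.

Large Employer Authorization, Operating Registration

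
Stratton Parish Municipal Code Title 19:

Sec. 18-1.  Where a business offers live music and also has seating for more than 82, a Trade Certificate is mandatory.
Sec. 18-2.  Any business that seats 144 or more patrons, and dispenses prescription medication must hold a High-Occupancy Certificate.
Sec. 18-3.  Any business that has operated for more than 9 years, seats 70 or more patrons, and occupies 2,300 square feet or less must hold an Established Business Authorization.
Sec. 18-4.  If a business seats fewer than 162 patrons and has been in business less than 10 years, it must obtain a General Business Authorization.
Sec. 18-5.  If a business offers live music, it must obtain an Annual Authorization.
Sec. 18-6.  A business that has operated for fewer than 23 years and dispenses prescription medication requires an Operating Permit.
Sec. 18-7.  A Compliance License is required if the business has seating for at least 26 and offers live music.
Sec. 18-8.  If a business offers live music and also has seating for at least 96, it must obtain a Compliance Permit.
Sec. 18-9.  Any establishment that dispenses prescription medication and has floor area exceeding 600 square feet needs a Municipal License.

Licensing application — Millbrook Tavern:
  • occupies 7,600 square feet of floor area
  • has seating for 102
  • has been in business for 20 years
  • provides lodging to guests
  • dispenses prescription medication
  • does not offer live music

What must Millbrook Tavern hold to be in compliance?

Municipal License, Operating Permit

Sec. 18-1. does not offer live music; seating 102 > 82 → Trade Certificate not required.
Sec. 18-2. seating 102 < 144; dispenses prescription medication → High-Occupancy Certificate not required.
Sec. 18-3. years in business 20 > 9; seating 102 ≥ 70; floor area 7,600 square feet > 2,300 square feet → Established Business Authorization not required.
Sec. 18-4. seating 102 < 162; years in business 20 ≥ 10 → General Business Authorization not required.
Sec. 18-5. does not offer live music → Annual Authorization not required.
Sec. 18-6. years in business 20 < 23; dispenses prescription medication → Operating Permit required.
Sec. 18-7. seating 102 ≥ 26; does not offer live music → Compliance License not required.
Sec. 18-8. does not offer live music; seating 102 ≥ 96 → Compliance Permit not required.
Sec. 18-9. dispenses prescription medication; floor area 7,600 square feet > 600 square feet → Municipal License required.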